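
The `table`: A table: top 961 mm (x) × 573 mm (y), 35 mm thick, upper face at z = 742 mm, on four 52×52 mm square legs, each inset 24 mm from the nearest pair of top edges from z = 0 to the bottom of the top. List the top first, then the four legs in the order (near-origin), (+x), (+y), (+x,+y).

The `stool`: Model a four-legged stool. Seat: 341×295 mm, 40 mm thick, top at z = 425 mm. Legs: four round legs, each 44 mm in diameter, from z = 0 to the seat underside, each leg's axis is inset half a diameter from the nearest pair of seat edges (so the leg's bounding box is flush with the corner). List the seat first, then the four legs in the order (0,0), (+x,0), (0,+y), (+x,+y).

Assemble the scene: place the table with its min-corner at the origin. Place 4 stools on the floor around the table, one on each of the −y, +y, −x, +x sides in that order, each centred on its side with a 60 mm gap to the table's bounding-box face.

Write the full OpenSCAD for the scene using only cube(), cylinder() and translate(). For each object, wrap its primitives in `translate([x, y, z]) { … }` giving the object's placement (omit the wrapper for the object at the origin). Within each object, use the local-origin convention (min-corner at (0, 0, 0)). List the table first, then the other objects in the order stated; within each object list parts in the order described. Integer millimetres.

translate([0, 0, 707]) cube([961, 573, 35]);
translate([24, 24, 0]) cube([52, 52, 707]);
translate([885, 24, 0]) cube([52, 52, 707]);
translate([24, 497, 0]) cube([52, 52, 707]);
translate([885, 497, 0]) cube([52, 52, 707]);
translate([310, -355, 0]) {
  translate([0, 0, 385]) cube([341, 295, 40]);
  translate([22, 22, 0]) cylinder(h = 385, r = 22);
  translate([319, 22, 0]) cylinder(h = 385, r = 22);
  translate([22, 273, 0]) cylinder(h = 385, r = 22);
  translate([319, 273, 0]) cylinder(h = 385, r = 22);
}
translate([310, 633, 0]) {
  translate([0, 0, 385]) cube([341, 295, 40]);
  translate([22, 22, 0]) cylinder(h = 385, r = 22);
  translate([319, 22, 0]) cylinder(h = 385, r = 22);
  translate([22, 273, 0]) cylinder(h = 385, r = 22);
  translate([319, 273, 0]) cylinder(h = 385, r = 22);
}
translate([-401, 139, 0]) {
  translate([0, 0, 385]) cube([341, 295, 40]);
  translate([22, 22, 0]) cylinder(h = 385, r = 22);
  translate([319, 22, 0]) cylinder(h = 385, r = 22);
  translate([22, 273, 0]) cylinder(h = 385, r = 22);
  translate([319, 273, 0]) cylinder(h = 385, r = 22);
}
translate([1021, 139, 0]) {
  translate([0, 0, 385]) cube([341, 295, 40]);
  translate([22, 22, 0]) cylinder(h = 385, r = 22);
  translate([319, 22, 0]) cylinder(h = 385, r = 22);
  translate([22, 273, 0]) cylinder(h = 385, r = 22);
  translate([319, 273, 0]) cylinder(h = 385, r = 22);
}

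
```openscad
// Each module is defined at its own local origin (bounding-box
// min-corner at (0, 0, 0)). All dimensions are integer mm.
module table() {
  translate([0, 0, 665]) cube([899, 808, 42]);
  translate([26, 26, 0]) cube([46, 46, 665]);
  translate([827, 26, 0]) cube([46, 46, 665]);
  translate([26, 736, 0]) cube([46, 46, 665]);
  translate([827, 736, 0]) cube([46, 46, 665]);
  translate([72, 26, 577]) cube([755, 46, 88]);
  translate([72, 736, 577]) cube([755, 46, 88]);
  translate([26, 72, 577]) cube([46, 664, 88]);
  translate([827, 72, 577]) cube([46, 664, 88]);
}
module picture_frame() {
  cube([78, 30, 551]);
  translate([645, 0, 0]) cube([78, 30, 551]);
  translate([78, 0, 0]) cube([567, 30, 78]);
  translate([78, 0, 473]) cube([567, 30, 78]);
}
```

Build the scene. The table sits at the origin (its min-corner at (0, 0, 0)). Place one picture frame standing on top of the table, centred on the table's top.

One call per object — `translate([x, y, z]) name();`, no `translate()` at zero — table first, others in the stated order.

table();
translate([88, 389, 707]) picture_frame();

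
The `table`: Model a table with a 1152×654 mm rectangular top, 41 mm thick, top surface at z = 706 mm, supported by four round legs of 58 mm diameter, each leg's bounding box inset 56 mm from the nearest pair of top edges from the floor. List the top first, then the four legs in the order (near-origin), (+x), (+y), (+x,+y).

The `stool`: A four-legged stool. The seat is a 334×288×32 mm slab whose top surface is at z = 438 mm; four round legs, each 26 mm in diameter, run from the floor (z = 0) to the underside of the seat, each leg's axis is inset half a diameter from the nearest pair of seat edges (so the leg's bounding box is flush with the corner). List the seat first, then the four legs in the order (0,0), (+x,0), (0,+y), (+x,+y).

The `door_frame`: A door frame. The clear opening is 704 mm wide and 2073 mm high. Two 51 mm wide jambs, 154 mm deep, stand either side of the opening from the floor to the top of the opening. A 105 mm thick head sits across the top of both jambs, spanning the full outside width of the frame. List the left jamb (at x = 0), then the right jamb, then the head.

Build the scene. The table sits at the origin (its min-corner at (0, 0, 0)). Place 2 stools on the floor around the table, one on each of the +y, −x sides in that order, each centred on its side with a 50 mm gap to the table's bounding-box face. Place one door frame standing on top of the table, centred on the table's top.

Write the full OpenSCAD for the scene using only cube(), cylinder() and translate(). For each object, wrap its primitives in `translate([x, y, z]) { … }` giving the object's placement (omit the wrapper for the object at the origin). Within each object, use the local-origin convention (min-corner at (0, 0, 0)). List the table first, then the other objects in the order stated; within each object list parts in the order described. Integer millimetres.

translate([0, 0, 665]) cube([1152, 654, 41]);
translate([85, 85, 0]) cylinder(h = 665, r = 29);
translate([1067, 85, 0]) cylinder(h = 665, r = 29);
translate([85, 569, 0]) cylinder(h = 665, r = 29);
translate([1067, 569, 0]) cylinder(h = 665, r = 29);
translate([409, 704, 0]) {
  translate([0, 0, 406]) cube([334, 288, 32]);
  translate([13, 13, 0]) cylinder(h = 406, r = 13);
  translate([321, 13, 0]) cylinder(h = 406, r = 13);
  translate([13, 275, 0]) cylinder(h = 406, r = 13);
  translate([321, 275, 0]) cylinder(h = 406, r = 13);
}
translate([-384, 183, 0]) {
  translate([0, 0, 406]) cube([334, 288, 32]);
  translate([13, 13, 0]) cylinder(h = 406, r = 13);
  translate([321, 13, 0]) cylinder(h = 406, r = 13);
  translate([13, 275, 0]) cylinder(h = 406, r = 13);
  translate([321, 275, 0]) cylinder(h = 406, r = 13);
}
translate([173, 250, 706]) {
  cube([51, 154, 2073]);
  translate([755, 0, 0]) cube([51, 154, 2073]);
  translate([0, 0, 2073]) cube([806, 154, 105]);
}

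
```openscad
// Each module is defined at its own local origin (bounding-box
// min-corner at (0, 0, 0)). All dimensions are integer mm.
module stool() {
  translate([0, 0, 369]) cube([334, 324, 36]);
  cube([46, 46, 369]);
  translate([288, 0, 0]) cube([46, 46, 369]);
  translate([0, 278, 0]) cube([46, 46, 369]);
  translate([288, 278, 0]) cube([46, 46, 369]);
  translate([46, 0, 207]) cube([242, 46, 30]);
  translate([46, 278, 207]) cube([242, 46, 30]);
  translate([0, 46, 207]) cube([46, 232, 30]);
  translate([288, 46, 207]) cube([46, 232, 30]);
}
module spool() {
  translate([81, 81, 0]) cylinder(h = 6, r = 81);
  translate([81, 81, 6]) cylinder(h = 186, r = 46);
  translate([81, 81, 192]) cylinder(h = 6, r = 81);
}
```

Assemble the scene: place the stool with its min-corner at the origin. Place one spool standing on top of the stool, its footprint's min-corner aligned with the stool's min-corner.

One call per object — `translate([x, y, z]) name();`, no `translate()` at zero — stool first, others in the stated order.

stool();
translate([0, 0, 405]) spool();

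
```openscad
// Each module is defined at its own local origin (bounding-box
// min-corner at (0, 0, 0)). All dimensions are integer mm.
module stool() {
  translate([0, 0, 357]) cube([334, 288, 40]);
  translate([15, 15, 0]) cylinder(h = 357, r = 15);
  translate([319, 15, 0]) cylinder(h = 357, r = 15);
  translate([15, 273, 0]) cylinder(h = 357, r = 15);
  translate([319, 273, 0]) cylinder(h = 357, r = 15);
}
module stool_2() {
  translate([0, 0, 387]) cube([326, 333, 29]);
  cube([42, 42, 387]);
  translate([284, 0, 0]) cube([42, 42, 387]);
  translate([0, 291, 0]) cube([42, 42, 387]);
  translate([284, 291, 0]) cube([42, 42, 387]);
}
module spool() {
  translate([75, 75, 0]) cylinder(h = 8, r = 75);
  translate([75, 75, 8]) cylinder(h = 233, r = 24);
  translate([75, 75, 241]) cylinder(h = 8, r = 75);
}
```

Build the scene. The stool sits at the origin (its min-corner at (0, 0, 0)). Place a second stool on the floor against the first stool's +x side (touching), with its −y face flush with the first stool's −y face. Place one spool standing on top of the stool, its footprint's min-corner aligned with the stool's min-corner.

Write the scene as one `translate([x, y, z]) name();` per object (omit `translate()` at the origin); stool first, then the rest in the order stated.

stool();
translate([334, 0, 0]) stool_2();
translate([0, 0, 397]) spool();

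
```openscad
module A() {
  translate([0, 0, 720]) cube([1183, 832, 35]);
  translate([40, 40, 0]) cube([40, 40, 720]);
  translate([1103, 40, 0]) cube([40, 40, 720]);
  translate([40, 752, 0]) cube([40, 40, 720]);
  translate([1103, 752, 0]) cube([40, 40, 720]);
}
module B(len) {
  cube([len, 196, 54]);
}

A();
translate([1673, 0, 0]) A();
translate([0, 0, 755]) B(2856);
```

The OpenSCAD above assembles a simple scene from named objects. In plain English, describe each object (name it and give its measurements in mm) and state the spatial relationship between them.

A is a rectangular dining table. The top is 1183×832×35 mm with its upper surface at z = 755 mm. It stands on four 40×40 mm square legs, each inset 40 mm from the nearest pair of top edges, running from the floor to the underside of the top.

B is a rectangular beam 2856 mm long (x), 196 mm deep (y), 54 mm thick (z).

The beam spans the tops of two tables placed 490 mm apart, resting at z = 755 mm.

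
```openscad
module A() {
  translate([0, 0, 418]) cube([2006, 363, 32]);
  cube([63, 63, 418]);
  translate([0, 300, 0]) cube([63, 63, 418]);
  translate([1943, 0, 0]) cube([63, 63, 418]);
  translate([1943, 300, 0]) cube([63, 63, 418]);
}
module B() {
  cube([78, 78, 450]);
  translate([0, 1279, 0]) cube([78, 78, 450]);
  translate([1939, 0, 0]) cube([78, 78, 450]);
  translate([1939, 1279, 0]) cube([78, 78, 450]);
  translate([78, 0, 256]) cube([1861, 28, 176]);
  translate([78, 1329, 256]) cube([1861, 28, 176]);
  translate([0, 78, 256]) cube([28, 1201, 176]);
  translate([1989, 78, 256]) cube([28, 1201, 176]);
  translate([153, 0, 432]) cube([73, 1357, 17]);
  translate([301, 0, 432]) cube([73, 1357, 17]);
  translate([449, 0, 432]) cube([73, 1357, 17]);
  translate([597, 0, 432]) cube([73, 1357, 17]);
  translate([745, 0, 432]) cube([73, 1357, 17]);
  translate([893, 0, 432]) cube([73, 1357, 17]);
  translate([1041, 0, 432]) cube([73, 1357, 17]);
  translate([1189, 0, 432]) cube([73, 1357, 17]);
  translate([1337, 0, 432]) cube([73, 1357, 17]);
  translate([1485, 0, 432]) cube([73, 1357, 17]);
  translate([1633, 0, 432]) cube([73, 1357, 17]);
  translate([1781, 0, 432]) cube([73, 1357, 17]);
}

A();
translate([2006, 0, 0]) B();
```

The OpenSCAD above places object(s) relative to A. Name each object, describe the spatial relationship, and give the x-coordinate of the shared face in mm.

A is a bench. B is a bed frame. The bed frame is against the bench's +x side, with their −y faces flush. The x-coordinate of the shared face is 2006 mm.

The bench's +x face and the bed frame's −x face are both at x = 2006 mm.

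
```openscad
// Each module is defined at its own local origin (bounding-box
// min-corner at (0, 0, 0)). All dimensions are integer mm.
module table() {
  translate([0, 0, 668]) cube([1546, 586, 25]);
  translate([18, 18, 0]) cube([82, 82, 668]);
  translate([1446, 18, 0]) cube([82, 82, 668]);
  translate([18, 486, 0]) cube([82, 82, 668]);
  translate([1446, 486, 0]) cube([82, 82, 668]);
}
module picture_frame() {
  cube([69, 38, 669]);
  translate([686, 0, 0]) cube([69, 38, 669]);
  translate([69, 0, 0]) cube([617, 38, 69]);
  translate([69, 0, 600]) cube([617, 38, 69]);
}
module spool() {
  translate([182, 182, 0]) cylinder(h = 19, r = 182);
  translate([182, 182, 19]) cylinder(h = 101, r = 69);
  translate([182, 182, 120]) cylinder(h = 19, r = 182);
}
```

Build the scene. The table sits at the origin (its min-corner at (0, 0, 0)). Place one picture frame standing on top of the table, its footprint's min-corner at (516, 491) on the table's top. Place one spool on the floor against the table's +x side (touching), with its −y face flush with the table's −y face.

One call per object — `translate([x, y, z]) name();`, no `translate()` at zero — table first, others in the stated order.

table();
translate([516, 491, 693]) picture_frame();
translate([1546, 0, 0]) spool();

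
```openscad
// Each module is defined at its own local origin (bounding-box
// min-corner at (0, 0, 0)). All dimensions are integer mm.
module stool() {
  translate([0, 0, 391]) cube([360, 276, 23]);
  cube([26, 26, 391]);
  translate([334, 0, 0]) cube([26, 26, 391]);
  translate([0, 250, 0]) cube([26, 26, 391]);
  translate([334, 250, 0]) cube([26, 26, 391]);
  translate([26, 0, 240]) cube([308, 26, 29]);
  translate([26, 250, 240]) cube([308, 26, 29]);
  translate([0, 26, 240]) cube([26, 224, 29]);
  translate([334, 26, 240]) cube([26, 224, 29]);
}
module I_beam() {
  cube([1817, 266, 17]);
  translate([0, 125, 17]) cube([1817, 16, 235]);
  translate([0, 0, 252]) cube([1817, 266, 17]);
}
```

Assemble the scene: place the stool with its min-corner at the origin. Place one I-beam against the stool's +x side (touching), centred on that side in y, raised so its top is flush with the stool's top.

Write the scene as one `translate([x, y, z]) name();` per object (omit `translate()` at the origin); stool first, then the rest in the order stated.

stool();
translate([360, 5, 145]) I_beam();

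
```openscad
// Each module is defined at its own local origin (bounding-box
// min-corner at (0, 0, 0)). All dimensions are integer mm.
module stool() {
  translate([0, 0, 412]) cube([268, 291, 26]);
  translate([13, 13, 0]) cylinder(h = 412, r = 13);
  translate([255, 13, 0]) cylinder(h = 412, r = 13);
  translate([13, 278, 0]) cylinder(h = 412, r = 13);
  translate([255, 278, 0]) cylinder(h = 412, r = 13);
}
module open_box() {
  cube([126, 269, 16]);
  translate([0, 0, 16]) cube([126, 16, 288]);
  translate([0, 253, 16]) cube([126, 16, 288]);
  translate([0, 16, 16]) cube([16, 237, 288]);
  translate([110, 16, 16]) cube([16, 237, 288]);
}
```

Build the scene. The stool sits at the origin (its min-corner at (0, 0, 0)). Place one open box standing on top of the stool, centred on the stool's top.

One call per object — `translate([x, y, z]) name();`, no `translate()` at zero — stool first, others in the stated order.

stool();
translate([71, 11, 438]) open_box();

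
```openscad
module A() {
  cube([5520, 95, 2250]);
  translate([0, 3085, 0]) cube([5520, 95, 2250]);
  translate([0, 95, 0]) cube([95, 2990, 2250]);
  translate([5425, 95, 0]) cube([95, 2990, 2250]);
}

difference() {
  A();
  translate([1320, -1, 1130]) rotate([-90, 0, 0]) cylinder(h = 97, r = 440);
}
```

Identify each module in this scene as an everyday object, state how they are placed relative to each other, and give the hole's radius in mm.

A is a house frame. The house frame has a circular hole through its front wall. The hole's radius is 440 mm.

The subtracted cylinder has r = 440 mm.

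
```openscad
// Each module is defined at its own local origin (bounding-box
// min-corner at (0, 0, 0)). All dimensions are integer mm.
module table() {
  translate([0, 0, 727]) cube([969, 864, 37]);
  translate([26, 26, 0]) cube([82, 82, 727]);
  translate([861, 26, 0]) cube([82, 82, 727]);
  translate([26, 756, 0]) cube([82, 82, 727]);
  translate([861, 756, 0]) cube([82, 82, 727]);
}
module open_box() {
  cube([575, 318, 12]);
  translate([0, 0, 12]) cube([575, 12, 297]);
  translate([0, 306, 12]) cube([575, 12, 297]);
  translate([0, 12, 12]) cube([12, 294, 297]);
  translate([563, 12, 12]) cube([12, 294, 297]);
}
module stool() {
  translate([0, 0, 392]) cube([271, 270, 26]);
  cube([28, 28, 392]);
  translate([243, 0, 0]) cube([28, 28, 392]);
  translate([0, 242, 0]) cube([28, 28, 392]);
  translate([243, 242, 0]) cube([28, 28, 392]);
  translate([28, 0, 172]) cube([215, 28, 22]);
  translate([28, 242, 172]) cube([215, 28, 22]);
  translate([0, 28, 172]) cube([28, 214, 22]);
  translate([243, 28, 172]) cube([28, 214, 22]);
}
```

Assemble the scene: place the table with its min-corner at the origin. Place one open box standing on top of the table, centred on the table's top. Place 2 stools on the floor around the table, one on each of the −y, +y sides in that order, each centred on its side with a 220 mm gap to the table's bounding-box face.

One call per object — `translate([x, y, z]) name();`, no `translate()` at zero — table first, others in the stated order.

table();
translate([197, 273, 764]) open_box();
translate([349, -490, 0]) stool();
translate([349, 1084, 0]) stool();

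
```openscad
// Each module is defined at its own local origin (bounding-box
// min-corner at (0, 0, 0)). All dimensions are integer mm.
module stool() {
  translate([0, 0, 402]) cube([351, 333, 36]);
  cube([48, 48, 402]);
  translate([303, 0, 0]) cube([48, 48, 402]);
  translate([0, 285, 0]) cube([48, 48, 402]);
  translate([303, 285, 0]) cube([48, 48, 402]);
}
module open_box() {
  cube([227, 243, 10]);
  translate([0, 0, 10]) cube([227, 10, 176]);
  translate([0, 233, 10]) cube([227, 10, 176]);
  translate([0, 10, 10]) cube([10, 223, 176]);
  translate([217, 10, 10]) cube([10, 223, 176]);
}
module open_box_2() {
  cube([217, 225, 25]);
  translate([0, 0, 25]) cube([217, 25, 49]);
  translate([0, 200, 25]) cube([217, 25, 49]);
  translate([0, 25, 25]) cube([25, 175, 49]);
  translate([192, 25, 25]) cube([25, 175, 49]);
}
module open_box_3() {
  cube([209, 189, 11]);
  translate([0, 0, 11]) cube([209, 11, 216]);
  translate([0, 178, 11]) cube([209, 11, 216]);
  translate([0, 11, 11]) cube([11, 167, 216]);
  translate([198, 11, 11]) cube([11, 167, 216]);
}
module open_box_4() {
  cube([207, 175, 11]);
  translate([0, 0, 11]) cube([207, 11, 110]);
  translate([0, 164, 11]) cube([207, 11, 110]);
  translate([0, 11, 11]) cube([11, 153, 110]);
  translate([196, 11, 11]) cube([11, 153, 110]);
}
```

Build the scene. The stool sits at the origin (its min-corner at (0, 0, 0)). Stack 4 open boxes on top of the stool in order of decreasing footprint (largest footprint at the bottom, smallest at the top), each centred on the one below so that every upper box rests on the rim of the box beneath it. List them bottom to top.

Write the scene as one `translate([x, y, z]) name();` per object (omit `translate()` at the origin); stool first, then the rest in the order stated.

stool();
translate([62, 45, 438]) open_box();
translate([67, 54, 624]) open_box_2();
translate([71, 72, 698]) open_box_3();
translate([72, 79, 925]) open_box_4();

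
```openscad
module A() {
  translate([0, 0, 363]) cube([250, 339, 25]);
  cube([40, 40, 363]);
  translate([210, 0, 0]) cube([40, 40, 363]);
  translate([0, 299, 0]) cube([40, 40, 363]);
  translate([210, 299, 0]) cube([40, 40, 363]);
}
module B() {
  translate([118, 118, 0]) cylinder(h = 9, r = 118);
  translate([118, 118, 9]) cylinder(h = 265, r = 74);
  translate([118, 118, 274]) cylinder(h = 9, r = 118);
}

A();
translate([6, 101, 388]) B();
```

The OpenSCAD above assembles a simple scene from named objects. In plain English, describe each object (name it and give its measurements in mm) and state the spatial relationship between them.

A is a simple wooden stool: a rectangular seat 250 mm (x) by 339 mm (y), 25 mm thick, top face at z = 388 mm, on four square legs, each 40×40 mm in cross-section. The legs rest on z = 0, each flush with a corner of the seat.

B is a spool: two coaxial disc flanges of radius 118 mm and thickness 9 mm, joined by a core cylinder of radius 74 mm and height 265 mm. The lower flange rests on z = 0 and the three cylinders share a vertical axis.

The spool is on top of the stool.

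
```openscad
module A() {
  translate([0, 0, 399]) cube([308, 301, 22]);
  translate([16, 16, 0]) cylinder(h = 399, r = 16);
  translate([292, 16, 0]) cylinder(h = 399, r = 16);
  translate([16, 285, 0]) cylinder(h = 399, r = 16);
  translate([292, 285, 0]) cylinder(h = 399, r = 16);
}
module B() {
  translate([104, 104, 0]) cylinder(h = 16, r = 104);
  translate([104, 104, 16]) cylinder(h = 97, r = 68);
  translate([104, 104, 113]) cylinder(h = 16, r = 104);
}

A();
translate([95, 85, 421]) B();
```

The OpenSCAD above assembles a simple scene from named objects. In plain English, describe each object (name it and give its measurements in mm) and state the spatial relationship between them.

A is a four-legged stool. The seat is 308×301 mm, 22 mm thick, top at z = 421 mm. It stands on four round legs, each 32 mm in diameter, from z = 0 to the seat underside, each leg's axis is inset half a diameter from the nearest pair of seat edges (so the leg's bounding box is flush with the corner).

B is a spool: two coaxial disc flanges of radius 104 mm and thickness 16 mm, joined by a core cylinder of radius 68 mm and height 97 mm. The lower flange rests on z = 0 and the three cylinders share a vertical axis.

The spool is on top of the stool.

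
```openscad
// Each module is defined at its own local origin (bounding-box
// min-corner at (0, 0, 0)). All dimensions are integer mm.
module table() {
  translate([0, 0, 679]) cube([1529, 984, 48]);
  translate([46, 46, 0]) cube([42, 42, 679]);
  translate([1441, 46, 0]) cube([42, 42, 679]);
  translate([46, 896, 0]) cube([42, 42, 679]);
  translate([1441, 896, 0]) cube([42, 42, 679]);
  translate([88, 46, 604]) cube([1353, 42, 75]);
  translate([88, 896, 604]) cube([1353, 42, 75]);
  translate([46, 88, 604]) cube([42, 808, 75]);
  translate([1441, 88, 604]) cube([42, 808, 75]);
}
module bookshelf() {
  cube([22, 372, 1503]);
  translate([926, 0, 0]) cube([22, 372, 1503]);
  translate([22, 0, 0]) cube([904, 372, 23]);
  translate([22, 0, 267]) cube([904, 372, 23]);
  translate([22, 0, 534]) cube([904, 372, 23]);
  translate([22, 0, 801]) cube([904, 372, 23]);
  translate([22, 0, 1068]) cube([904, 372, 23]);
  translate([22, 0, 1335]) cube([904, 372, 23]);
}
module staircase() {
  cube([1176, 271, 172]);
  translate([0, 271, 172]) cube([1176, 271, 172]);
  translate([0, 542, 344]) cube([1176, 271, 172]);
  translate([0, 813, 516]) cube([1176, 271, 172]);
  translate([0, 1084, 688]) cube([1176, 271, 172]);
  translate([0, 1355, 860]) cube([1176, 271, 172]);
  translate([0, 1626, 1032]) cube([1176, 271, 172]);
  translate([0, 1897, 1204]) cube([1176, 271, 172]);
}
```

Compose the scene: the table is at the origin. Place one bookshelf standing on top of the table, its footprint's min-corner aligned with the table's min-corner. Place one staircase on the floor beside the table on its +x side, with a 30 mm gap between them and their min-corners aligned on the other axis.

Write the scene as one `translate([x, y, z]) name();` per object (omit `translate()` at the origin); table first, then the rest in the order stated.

table();
translate([0, 0, 727]) bookshelf();
translate([1559, 0, 0]) staircase();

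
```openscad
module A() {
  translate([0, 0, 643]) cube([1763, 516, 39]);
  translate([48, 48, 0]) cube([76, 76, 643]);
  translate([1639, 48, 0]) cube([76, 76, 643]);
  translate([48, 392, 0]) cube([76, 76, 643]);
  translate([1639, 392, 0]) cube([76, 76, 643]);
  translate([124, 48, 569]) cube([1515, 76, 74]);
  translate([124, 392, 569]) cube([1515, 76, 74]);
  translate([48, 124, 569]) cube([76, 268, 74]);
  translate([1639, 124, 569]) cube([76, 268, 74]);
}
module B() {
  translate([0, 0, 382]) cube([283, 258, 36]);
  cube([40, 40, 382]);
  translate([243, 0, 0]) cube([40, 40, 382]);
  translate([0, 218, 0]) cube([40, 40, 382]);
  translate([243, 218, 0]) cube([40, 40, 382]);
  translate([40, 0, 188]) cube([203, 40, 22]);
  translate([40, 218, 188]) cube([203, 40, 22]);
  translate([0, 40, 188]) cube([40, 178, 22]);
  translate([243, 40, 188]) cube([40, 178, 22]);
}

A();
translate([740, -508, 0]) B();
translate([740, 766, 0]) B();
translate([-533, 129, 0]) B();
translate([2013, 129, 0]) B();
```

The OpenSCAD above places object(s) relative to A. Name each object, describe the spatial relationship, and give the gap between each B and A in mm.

A is a table. B is a stool. Four stools sit around the table at the −y, +y, −x, +x sides. The gap between each stool and the table is 250 mm.

Each stool's nearest face is 250 mm from the table's bounding box.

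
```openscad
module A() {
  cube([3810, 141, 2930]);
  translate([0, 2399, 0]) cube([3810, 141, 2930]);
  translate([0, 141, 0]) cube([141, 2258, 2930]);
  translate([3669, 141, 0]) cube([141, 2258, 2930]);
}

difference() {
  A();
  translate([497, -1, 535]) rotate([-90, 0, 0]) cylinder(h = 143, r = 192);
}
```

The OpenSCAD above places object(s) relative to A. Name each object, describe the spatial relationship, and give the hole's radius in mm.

The subtracted cylinder has r = 192 mm.

A is a house frame. The house frame has a circular hole through its front wall. The hole's radius is 192 mm.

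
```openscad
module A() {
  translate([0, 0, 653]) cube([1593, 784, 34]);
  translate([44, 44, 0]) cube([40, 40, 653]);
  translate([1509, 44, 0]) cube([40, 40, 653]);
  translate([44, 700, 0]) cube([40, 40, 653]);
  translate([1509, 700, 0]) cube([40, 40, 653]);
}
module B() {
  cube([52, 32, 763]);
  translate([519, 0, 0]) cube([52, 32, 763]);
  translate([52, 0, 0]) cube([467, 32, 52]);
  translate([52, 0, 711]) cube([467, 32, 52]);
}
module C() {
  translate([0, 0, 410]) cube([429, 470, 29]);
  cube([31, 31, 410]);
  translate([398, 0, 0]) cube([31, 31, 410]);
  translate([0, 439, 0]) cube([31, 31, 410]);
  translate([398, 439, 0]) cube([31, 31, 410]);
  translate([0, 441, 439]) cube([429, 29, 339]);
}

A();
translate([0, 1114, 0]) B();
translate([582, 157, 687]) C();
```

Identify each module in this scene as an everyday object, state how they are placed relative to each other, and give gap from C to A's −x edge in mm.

The chair's min-x is at 582; the table's min-x is 0; gap = 582 mm.

A is a table. B is a picture frame. C is a chair. The picture frame is on the floor beside the table on its +y side. The chair is on top of the table, centred. The gap from the chair to the table's −x edge is 582 mm.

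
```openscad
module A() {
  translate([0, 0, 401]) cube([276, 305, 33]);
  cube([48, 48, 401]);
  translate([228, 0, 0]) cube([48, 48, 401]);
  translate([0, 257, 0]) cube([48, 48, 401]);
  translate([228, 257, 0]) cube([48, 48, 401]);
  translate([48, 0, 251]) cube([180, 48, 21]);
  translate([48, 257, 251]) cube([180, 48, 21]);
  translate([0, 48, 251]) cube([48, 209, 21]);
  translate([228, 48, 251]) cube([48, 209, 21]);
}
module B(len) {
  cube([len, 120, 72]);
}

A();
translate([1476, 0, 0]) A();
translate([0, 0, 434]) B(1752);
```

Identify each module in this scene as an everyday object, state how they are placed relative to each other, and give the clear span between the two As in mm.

A is a stool. B is a beam. A beam spans the tops of two stools. The clear span between the two stools is 1200 mm.

Second stool starts at x = 1476; first ends at x = 276; clear span = 1476 − 276 = 1200 mm.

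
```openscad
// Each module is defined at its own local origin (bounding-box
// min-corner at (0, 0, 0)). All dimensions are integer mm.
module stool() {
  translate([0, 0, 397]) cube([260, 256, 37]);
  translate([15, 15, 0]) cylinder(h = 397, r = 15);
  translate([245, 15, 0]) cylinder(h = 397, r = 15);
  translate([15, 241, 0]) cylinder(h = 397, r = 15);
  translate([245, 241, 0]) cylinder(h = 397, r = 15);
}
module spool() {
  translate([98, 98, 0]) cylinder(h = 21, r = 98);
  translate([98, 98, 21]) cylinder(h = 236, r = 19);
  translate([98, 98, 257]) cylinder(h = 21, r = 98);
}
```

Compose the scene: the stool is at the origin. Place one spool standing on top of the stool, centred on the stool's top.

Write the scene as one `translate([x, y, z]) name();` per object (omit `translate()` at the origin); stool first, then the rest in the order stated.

stool();
translate([32, 30, 434]) spool();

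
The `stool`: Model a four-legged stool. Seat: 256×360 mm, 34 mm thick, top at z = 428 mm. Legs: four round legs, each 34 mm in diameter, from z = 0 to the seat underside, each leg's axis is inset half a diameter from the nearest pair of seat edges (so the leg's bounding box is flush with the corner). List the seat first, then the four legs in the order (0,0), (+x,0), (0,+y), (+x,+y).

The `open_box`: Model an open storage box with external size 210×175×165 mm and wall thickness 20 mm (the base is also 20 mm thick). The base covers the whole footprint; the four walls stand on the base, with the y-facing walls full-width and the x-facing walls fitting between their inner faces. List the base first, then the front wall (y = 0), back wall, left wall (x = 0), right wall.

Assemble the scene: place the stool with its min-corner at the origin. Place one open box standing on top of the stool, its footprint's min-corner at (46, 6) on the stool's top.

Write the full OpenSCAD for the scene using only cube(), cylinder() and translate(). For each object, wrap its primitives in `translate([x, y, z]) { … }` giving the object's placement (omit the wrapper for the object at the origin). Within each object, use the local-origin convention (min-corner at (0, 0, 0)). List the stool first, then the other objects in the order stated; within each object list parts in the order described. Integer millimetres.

translate([0, 0, 394]) cube([256, 360, 34]);
translate([17, 17, 0]) cylinder(h = 394, r = 17);
translate([239, 17, 0]) cylinder(h = 394, r = 17);
translate([17, 343, 0]) cylinder(h = 394, r = 17);
translate([239, 343, 0]) cylinder(h = 394, r = 17);
translate([46, 6, 428]) {
  cube([210, 175, 20]);
  translate([0, 0, 20]) cube([210, 20, 145]);
  translate([0, 155, 20]) cube([210, 20, 145]);
  translate([0, 20, 20]) cube([20, 135, 145]);
  translate([190, 20, 20]) cube([20, 135, 145]);
}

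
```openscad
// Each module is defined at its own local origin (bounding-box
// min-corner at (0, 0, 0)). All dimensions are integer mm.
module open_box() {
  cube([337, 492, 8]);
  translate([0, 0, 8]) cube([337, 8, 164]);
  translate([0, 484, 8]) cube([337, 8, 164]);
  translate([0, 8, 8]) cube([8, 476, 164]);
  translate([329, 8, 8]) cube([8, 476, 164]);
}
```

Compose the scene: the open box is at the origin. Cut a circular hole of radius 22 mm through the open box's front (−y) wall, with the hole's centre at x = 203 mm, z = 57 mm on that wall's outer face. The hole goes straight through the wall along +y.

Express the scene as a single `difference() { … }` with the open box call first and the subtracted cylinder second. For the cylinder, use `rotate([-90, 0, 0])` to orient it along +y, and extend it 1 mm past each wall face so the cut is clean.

difference() {
  open_box();
  translate([203, -1, 57]) rotate([-90, 0, 0]) cylinder(h = 10, r = 22);
}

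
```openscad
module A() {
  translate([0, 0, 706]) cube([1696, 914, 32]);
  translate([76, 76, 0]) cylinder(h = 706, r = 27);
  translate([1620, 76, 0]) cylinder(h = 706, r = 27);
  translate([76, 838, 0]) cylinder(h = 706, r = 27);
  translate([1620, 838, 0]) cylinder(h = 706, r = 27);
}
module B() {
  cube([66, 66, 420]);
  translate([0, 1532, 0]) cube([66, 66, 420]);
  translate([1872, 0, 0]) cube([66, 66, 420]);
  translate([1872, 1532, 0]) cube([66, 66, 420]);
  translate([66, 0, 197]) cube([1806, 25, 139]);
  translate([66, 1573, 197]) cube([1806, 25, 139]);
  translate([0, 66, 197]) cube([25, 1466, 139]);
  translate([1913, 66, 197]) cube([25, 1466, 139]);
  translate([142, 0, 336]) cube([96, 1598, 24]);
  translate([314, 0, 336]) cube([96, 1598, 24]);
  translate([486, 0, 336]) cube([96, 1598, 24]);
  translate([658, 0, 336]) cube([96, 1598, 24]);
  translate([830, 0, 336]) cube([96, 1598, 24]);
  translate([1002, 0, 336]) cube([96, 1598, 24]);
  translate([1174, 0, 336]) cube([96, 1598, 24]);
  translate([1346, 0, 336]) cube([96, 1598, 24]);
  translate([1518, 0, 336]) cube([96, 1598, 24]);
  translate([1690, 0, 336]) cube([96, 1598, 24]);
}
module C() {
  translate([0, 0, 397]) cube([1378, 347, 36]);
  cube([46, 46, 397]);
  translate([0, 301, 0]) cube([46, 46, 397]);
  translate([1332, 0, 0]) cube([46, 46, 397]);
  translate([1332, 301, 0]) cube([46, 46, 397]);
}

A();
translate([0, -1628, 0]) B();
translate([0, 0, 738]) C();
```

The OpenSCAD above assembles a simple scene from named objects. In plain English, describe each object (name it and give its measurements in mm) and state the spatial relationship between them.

A is a table: top 1696 mm (x) × 914 mm (y), 32 mm thick, upper face at z = 738 mm, on four round legs of 54 mm diameter, each leg's bounding box inset 49 mm from the nearest pair of top edges, running from z = 0 to the bottom of the top.

B is a bed frame 1938 mm long (x) by 1598 mm wide (y). Four 66×66 mm corner posts, 420 mm tall, at the corners of the footprint. Four rails of 25 mm thickness and 139 mm height run between adjacent posts with their undersides at z = 197 mm, their outer faces flush with the outside of the frame (the two x-running rails run between the posts' inner faces; the two y-running rails run between the posts' inner faces). 10 slats, each 96 mm wide (x) and 24 mm thick, lie across the top of the two x-running rails, running the full 1598 mm width of the frame in y; the slats are evenly spaced along x between the inner faces of the end posts with equal gaps (rounded down to the nearest mm) at the −x end and between each pair — any rounding remainder accumulates at the +x end.

C is a bench: a 1378×347 mm seat slab, 36 mm thick, top at z = 433 mm, on four 46×46 mm square legs flush with the seat corners and standing on z = 0.

The bed frame is on the floor beside the table on its −y side. The bench is on top of the table.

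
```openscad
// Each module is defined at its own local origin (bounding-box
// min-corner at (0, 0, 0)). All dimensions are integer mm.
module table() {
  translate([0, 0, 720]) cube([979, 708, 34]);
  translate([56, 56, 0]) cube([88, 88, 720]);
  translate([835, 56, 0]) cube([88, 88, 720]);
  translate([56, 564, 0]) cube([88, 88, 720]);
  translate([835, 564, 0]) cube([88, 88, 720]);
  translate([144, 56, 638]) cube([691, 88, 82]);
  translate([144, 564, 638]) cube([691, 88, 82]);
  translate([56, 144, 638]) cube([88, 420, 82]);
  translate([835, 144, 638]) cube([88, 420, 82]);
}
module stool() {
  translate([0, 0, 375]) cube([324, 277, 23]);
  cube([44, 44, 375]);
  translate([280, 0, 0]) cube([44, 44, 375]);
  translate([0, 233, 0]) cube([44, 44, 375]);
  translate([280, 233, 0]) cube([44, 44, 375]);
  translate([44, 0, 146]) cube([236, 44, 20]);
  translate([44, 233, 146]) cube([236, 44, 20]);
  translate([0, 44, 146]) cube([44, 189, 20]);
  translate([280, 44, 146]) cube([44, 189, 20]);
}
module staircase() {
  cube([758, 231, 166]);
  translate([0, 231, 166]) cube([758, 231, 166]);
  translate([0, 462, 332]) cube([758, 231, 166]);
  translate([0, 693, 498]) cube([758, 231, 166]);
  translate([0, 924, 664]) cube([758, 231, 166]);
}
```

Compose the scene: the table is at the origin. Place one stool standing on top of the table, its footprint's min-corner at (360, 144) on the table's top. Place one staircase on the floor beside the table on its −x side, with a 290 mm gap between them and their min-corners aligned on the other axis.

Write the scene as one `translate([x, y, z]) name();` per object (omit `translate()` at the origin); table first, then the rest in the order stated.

table();
translate([360, 144, 754]) stool();
translate([-1048, 0, 0]) staircase();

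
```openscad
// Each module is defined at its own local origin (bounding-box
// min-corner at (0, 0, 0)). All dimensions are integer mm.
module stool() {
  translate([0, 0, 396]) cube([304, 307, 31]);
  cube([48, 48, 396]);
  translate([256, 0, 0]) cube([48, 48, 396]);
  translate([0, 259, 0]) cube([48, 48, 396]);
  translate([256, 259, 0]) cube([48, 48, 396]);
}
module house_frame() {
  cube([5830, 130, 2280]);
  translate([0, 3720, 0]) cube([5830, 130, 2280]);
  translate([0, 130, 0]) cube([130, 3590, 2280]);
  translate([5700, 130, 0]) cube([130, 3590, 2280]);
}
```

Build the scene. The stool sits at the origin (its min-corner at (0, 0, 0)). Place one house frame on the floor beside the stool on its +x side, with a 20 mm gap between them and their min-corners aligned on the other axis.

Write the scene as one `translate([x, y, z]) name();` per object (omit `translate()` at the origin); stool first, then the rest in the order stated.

stool();
translate([324, 0, 0]) house_frame();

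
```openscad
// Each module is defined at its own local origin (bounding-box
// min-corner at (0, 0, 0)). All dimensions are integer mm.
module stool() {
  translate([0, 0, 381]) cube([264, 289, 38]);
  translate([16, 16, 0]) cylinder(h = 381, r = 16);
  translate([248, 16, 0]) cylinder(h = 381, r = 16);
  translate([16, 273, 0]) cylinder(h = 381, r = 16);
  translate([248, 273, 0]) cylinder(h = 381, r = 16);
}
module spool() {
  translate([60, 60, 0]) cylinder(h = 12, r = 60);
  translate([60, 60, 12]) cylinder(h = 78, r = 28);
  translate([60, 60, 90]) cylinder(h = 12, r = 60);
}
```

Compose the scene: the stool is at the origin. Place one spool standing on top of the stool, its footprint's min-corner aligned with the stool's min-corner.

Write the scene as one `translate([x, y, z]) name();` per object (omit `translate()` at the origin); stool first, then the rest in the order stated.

stool();
translate([0, 0, 419]) spool();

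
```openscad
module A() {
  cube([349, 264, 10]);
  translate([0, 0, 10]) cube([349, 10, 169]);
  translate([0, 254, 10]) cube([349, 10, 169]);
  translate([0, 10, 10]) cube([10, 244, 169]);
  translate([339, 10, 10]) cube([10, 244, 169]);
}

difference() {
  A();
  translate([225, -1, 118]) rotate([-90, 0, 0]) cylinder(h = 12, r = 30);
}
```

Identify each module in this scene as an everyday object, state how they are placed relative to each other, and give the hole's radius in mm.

The subtracted cylinder has r = 30 mm.

A is an open box. The open box has a circular hole through its front wall. The hole's radius is 30 mm.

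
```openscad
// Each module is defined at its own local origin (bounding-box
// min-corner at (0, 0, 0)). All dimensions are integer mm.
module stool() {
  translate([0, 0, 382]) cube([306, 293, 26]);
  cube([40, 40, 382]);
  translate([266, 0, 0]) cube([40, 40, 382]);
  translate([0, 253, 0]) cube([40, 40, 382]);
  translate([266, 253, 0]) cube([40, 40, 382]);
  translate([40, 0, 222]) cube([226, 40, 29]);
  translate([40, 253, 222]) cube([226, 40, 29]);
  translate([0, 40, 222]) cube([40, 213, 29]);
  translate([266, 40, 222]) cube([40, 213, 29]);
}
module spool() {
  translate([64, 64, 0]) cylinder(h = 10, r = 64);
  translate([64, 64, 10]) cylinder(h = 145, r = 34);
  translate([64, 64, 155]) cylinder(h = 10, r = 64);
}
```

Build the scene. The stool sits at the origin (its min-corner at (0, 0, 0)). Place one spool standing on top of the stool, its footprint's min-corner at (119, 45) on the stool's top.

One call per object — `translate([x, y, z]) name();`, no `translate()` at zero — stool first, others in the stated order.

stool();
translate([119, 45, 408]) spool();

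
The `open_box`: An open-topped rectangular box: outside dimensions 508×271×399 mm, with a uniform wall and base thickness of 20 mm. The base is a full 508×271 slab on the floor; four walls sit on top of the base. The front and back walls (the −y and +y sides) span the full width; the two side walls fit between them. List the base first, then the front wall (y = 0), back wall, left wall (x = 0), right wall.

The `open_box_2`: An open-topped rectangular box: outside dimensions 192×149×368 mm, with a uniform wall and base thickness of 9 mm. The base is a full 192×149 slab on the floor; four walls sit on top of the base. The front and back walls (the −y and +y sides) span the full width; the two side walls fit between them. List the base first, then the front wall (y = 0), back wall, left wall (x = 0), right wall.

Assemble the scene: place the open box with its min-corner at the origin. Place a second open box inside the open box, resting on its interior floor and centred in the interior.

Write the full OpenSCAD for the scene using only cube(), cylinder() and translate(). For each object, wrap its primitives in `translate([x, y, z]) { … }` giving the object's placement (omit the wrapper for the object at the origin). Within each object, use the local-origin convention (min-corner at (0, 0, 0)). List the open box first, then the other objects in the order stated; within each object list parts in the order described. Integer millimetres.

cube([508, 271, 20]);
translate([0, 0, 20]) cube([508, 20, 379]);
translate([0, 251, 20]) cube([508, 20, 379]);
translate([0, 20, 20]) cube([20, 231, 379]);
translate([488, 20, 20]) cube([20, 231, 379]);
translate([158, 61, 20]) {
  cube([192, 149, 9]);
  translate([0, 0, 9]) cube([192, 9, 359]);
  translate([0, 140, 9]) cube([192, 9, 359]);
  translate([0, 9, 9]) cube([9, 131, 359]);
  translate([183, 9, 9]) cube([9, 131, 359]);
}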